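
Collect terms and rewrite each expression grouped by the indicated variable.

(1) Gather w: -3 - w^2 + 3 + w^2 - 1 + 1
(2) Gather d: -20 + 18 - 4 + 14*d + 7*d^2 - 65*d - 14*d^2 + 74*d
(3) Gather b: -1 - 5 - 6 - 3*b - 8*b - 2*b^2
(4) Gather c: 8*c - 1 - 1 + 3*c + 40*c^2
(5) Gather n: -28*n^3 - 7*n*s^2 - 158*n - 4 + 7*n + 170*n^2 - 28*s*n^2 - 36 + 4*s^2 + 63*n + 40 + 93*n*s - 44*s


(1) = 0
(2) = -7*d^2 + 23*d - 6
(3) = -2*b^2 - 11*b - 12
(4) = 40*c^2 + 11*c - 2
(5) = -28*n^3 + n^2*(170 - 28*s) + n*(-7*s^2 + 93*s - 88) + 4*s^2 - 44*s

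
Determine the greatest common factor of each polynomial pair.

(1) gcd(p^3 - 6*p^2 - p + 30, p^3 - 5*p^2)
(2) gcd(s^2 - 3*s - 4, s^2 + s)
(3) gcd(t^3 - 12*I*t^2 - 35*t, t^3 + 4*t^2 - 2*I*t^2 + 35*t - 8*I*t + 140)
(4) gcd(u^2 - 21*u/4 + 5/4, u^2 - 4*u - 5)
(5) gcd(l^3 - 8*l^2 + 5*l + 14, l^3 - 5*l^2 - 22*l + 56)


(1) = p - 5
(2) = s + 1
(3) = t - 7*I
(4) = gcd((u - 5)*(u - 1/4), (u - 5)*(u + 1)) = u - 5
(5) = l^2 - 9*l + 14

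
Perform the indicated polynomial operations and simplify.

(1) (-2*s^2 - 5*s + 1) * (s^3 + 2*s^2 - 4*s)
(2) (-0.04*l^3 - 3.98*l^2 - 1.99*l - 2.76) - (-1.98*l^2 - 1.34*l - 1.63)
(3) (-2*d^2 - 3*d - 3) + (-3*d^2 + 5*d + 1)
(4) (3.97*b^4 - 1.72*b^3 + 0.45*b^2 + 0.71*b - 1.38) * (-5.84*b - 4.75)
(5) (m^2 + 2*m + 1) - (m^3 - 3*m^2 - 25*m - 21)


(1) = -2*s^5 - 9*s^4 - s^3 + 22*s^2 - 4*s
(2) = -0.04*l^3 - 2.0*l^2 - 0.65*l - 1.13
(3) = -5*d^2 + 2*d - 2
(4) = -23.1848*b^5 - 8.8127*b^4 + 5.542*b^3 - 6.2839*b^2 + 4.6867*b + 6.555
(5) = -m^3 + 4*m^2 + 27*m + 22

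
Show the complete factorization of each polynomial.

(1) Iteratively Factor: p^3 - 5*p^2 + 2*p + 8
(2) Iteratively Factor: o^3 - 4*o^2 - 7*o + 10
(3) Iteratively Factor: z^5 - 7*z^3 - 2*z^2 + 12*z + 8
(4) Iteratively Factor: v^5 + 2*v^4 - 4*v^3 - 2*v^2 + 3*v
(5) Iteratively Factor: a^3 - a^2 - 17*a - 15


(1) = (p + 1)*(p^2 - 6*p + 8) = (p - 4)*(p + 1)*(p - 2)
(2) = (o + 2)*(o^2 - 6*o + 5) = (o - 1)*(o + 2)*(o - 5)
(3) = (z - 2)*(z^4 + 2*z^3 - 3*z^2 - 8*z - 4) = (z - 2)*(z + 1)*(z^3 + z^2 - 4*z - 4) = (z - 2)*(z + 1)^2*(z^2 - 4) = (z - 2)*(z + 1)^2*(z + 2)*(z - 2)
(4) = (v + 3)*(v^4 - v^3 - v^2 + v) = v*(v + 3)*(v^3 - v^2 - v + 1) = v*(v - 1)*(v + 3)*(v^2 - 1) = v*(v - 1)^2*(v + 3)*(v + 1)
(5) = (a - 5)*(a^2 + 4*a + 3) = (a - 5)*(a + 3)*(a + 1)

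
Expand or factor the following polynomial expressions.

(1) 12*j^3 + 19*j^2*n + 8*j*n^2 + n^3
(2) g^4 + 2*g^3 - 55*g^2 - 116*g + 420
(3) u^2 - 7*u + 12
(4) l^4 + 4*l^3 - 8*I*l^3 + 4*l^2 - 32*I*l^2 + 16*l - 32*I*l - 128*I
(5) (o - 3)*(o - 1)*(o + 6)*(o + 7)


(1) = (j + n)*(3*j + n)*(4*j + n)
(2) = (g - 7)*(g - 2)*(g + 5)*(g + 6)
(3) = (u - 4)*(u - 3)
(4) = (l + 4)*(l - 8*I)*(l - 2*I)*(l + 2*I)
(5) = o^4 + 9*o^3 - 7*o^2 - 129*o + 126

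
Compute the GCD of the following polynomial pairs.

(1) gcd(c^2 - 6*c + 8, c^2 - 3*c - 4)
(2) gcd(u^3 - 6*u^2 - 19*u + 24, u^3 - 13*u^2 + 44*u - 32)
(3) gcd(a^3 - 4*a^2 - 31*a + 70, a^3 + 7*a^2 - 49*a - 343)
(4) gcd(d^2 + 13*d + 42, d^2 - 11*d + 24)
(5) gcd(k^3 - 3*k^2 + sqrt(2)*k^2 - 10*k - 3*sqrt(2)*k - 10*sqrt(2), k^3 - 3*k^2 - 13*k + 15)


(1) = c - 4
(2) = gcd((u - 8)*(u - 1)*(u + 3), (u - 8)*(u - 4)*(u - 1)) = u^2 - 9*u + 8
(3) = a - 7
(4) = gcd((d + 6)*(d + 7), (d - 8)*(d - 3)) = 1
(5) = gcd((k - 5)*(k + 2)*(k + sqrt(2)), (k - 5)*(k - 1)*(k + 3)) = k - 5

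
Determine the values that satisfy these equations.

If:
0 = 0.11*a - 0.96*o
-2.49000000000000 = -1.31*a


Then:
a = 1.90
o = 0.22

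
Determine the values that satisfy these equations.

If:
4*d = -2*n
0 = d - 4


Then:
d = 4
n = -8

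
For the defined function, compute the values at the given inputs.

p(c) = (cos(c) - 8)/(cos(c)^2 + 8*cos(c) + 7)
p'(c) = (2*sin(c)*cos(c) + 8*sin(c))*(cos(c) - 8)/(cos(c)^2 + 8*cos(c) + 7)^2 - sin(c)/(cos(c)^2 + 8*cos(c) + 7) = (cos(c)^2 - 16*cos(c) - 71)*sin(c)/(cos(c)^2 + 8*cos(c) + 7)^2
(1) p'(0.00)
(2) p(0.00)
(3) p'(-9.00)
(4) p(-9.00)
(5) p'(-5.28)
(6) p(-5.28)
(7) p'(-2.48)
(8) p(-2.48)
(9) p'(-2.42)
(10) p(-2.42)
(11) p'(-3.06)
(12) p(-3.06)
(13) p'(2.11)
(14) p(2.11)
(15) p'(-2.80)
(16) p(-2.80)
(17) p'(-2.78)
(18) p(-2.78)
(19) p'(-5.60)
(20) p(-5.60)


(1) = 0.00
(2) = -0.44
(3) = 78.24
(4) = -16.47
(5) = -0.50
(6) = -0.64
(7) = 20.66
(8) = -6.71
(9) = 15.91
(10) = -5.62
(11) = 11045.82
(12) = -450.46
(13) = -5.39
(14) = -2.70
(15) = 150.50
(16) = -25.55
(17) = 126.88
(18) = -22.78
(19) = -0.27
(20) = -0.52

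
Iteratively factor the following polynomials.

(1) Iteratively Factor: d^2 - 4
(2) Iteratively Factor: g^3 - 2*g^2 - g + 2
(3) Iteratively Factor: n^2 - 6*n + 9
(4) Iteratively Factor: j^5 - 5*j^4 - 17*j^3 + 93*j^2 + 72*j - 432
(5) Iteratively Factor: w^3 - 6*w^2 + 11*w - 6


(1) = (d + 2)*(d - 2)
(2) = (g - 2)*(g^2 - 1) = (g - 2)*(g + 1)*(g - 1)
(3) = (n - 3)*(n - 3)
(4) = (j - 4)*(j^4 - j^3 - 21*j^2 + 9*j + 108) = (j - 4)*(j + 3)*(j^3 - 4*j^2 - 9*j + 36) = (j - 4)^2*(j + 3)*(j^2 - 9) = (j - 4)^2*(j + 3)^2*(j - 3)
(5) = (w - 1)*(w^2 - 5*w + 6) = (w - 2)*(w - 1)*(w - 3)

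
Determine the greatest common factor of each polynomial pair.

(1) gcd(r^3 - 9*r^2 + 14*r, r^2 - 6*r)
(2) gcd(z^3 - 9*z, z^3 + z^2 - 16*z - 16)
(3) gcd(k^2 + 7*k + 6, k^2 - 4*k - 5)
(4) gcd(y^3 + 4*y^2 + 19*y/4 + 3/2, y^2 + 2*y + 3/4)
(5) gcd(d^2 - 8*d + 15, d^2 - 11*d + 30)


(1) = gcd(r*(r - 7)*(r - 2), r*(r - 6)) = r
(2) = gcd(z*(z - 3)*(z + 3), (z - 4)*(z + 1)*(z + 4)) = 1
(3) = gcd((k + 1)*(k + 6), (k - 5)*(k + 1)) = k + 1
(4) = gcd((y + 1/2)*(y + 3/2)*(y + 2), (y + 1/2)*(y + 3/2)) = y^2 + 2*y + 3/4
(5) = d - 5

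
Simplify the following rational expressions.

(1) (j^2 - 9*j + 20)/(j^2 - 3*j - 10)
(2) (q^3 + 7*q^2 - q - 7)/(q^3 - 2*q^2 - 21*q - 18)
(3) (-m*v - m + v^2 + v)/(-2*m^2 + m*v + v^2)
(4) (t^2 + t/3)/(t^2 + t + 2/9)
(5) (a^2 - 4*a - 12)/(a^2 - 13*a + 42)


(1) = (j - 4)/(j + 2)
(2) = (q^2 + 6*q - 7)/(q^2 - 3*q - 18)
(3) = (v + 1)/(2*m + v)
(4) = 3*t/(3*t + 2)
(5) = (a + 2)/(a - 7)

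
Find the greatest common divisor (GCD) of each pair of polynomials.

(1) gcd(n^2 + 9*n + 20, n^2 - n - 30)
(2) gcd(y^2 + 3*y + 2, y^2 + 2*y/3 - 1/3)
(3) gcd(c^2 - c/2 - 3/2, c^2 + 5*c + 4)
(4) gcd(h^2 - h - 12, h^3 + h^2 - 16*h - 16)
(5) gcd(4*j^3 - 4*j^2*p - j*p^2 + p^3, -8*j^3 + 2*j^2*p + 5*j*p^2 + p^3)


(1) = n + 5
(2) = gcd((y + 1)*(y + 2), (y - 1/3)*(y + 1)) = y + 1
(3) = c + 1
(4) = gcd((h - 4)*(h + 3), (h - 4)*(h + 1)*(h + 4)) = h - 4
(5) = gcd((-2*j + p)*(-j + p)*(2*j + p), (-j + p)*(2*j + p)*(4*j + p)) = -2*j^2 + j*p + p^2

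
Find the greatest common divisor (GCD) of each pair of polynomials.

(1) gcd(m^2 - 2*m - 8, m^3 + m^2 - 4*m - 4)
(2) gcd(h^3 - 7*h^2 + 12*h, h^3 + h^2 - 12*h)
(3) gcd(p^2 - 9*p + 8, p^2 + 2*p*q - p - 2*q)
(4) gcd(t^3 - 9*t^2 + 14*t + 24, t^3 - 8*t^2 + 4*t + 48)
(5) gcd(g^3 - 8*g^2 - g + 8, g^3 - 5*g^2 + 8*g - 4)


(1) = gcd((m - 4)*(m + 2), (m - 2)*(m + 1)*(m + 2)) = m + 2
(2) = h^2 - 3*h
(3) = p - 1
(4) = gcd((t - 6)*(t - 4)*(t + 1), (t - 6)*(t - 4)*(t + 2)) = t^2 - 10*t + 24
(5) = g - 1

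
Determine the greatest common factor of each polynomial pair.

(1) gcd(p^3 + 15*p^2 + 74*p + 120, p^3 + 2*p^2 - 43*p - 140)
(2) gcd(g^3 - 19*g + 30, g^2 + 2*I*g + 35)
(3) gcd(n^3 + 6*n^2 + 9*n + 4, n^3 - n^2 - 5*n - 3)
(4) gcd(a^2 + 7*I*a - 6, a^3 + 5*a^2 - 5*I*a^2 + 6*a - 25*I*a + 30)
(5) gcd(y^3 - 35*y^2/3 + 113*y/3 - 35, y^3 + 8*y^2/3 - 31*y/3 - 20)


(1) = p^2 + 9*p + 20
(2) = gcd((g - 3)*(g - 2)*(g + 5), (g - 5*I)*(g + 7*I)) = 1
(3) = gcd((n + 1)^2*(n + 4), (n - 3)*(n + 1)^2) = n^2 + 2*n + 1
(4) = a + I
(5) = gcd((y - 7)*(y - 3)*(y - 5/3), (y - 3)*(y + 5/3)*(y + 4)) = y - 3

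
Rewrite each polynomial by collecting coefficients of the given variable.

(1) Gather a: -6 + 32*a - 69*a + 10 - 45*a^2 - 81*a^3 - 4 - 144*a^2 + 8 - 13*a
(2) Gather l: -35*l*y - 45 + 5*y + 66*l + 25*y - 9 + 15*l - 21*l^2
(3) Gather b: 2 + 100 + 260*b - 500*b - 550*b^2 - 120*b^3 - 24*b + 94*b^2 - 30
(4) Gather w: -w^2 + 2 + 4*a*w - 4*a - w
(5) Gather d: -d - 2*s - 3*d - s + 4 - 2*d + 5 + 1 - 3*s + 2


(1) = -81*a^3 - 189*a^2 - 50*a + 8
(2) = -21*l^2 + l*(81 - 35*y) + 30*y - 54
(3) = -120*b^3 - 456*b^2 - 264*b + 72
(4) = -4*a - w^2 + w*(4*a - 1) + 2
(5) = -6*d - 6*s + 12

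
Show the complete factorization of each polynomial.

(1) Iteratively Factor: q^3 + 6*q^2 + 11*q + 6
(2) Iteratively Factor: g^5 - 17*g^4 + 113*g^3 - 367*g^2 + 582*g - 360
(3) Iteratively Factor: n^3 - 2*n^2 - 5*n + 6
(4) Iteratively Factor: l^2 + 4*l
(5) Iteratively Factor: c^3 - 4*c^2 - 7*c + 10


(1) = (q + 2)*(q^2 + 4*q + 3) = (q + 1)*(q + 2)*(q + 3)
(2) = (g - 3)*(g^4 - 14*g^3 + 71*g^2 - 154*g + 120) = (g - 3)^2*(g^3 - 11*g^2 + 38*g - 40) = (g - 3)^2*(g - 2)*(g^2 - 9*g + 20) = (g - 4)*(g - 3)^2*(g - 2)*(g - 5)
(3) = (n + 2)*(n^2 - 4*n + 3) = (n - 3)*(n + 2)*(n - 1)
(4) = (l)*(l + 4)
(5) = (c + 2)*(c^2 - 6*c + 5) = (c - 1)*(c + 2)*(c - 5)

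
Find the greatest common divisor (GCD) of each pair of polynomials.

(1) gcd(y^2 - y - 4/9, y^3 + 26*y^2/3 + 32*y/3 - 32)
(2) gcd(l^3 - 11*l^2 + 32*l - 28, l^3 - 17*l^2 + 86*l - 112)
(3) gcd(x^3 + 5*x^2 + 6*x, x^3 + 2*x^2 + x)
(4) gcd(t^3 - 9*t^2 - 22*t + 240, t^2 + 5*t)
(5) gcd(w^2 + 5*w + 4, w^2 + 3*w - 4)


(1) = y - 4/3
(2) = l^2 - 9*l + 14
(3) = gcd(x*(x + 2)*(x + 3), x*(x + 1)^2) = x
(4) = t + 5
(5) = w + 4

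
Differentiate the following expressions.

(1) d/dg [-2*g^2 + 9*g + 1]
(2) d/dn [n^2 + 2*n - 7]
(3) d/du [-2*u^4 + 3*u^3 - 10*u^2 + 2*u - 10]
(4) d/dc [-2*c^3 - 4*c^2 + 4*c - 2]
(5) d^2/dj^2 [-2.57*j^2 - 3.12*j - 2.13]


(1) = 9 - 4*g
(2) = 2*n + 2
(3) = -8*u^3 + 9*u^2 - 20*u + 2
(4) = -6*c^2 - 8*c + 4
(5) = -5.14000000000000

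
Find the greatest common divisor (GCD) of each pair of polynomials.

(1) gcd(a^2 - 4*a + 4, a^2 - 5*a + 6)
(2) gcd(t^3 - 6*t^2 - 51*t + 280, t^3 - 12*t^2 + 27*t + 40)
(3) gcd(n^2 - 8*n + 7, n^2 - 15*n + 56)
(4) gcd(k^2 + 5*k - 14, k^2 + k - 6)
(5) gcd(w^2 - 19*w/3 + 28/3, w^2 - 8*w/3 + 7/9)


(1) = a - 2
(2) = t^2 - 13*t + 40
(3) = gcd((n - 7)*(n - 1), (n - 8)*(n - 7)) = n - 7
(4) = k - 2
(5) = w - 7/3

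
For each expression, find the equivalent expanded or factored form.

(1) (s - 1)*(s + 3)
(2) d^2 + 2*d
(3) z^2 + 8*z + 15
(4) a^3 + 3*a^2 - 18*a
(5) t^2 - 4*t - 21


(1) = s^2 + 2*s - 3
(2) = d*(d + 2)
(3) = (z + 3)*(z + 5)
(4) = a*(a - 3)*(a + 6)
(5) = (t - 7)*(t + 3)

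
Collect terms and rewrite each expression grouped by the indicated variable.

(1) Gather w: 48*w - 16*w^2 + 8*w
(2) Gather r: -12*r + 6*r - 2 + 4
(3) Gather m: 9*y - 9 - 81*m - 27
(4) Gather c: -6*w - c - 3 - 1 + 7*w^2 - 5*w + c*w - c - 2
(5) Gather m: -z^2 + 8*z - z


(1) = -16*w^2 + 56*w
(2) = 2 - 6*r
(3) = -81*m + 9*y - 36
(4) = c*(w - 2) + 7*w^2 - 11*w - 6
(5) = -z^2 + 7*z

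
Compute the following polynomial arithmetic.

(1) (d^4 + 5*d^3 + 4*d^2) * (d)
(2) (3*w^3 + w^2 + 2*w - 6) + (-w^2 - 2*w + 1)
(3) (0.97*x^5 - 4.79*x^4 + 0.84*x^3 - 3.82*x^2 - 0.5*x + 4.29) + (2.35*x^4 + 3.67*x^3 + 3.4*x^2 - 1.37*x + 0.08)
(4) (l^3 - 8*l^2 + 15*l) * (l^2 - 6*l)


(1) = d^5 + 5*d^4 + 4*d^3
(2) = 3*w^3 - 5
(3) = 0.97*x^5 - 2.44*x^4 + 4.51*x^3 - 0.42*x^2 - 1.87*x + 4.37
(4) = l^5 - 14*l^4 + 63*l^3 - 90*l^2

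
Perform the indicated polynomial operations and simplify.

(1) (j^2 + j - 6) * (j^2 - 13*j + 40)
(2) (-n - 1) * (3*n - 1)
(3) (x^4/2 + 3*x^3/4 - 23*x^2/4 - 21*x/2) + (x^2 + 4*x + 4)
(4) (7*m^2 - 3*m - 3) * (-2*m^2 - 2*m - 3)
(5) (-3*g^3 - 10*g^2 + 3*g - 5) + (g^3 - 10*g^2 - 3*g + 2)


(1) = j^4 - 12*j^3 + 21*j^2 + 118*j - 240
(2) = -3*n^2 - 2*n + 1
(3) = x^4/2 + 3*x^3/4 - 19*x^2/4 - 13*x/2 + 4
(4) = -14*m^4 - 8*m^3 - 9*m^2 + 15*m + 9
(5) = -2*g^3 - 20*g^2 - 3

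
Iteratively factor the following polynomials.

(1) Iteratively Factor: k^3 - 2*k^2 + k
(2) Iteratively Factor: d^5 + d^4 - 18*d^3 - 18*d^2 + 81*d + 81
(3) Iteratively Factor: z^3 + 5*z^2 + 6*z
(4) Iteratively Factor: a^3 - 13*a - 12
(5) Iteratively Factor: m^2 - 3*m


(1) = (k - 1)*(k^2 - k) = (k - 1)^2*(k)
(2) = (d - 3)*(d^4 + 4*d^3 - 6*d^2 - 36*d - 27) = (d - 3)*(d + 3)*(d^3 + d^2 - 9*d - 9) = (d - 3)*(d + 1)*(d + 3)*(d^2 - 9) = (d - 3)*(d + 1)*(d + 3)^2*(d - 3)
(3) = (z)*(z^2 + 5*z + 6) = z*(z + 3)*(z + 2)
(4) = (a + 3)*(a^2 - 3*a - 4) = (a - 4)*(a + 3)*(a + 1)
(5) = (m - 3)*(m)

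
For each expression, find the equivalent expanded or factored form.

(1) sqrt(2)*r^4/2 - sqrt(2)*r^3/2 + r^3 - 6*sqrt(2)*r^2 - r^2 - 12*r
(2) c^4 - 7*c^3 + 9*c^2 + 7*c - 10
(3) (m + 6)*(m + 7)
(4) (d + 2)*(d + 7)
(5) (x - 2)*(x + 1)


(1) = r*(r - 4)*(r + 3)*(sqrt(2)*r/2 + 1)
(2) = (c - 5)*(c - 2)*(c - 1)*(c + 1)
(3) = m^2 + 13*m + 42
(4) = d^2 + 9*d + 14
(5) = x^2 - x - 2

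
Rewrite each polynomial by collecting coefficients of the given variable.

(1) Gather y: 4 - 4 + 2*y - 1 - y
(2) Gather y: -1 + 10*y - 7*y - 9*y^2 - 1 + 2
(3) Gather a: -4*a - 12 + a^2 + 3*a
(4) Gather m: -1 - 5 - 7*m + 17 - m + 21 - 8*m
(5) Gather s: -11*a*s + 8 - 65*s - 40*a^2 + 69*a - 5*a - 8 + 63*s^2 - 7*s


(1) = y - 1
(2) = -9*y^2 + 3*y
(3) = a^2 - a - 12
(4) = 32 - 16*m
(5) = -40*a^2 + 64*a + 63*s^2 + s*(-11*a - 72)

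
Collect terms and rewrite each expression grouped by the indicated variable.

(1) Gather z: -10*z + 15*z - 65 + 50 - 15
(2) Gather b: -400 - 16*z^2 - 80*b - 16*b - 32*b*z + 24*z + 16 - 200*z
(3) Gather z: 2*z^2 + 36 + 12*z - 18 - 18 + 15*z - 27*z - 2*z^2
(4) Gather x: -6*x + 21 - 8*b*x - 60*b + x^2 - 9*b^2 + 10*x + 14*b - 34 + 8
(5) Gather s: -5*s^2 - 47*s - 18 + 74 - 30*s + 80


(1) = 5*z - 30
(2) = b*(-32*z - 96) - 16*z^2 - 176*z - 384
(3) = 0
(4) = -9*b^2 - 46*b + x^2 + x*(4 - 8*b) - 5
(5) = -5*s^2 - 77*s + 136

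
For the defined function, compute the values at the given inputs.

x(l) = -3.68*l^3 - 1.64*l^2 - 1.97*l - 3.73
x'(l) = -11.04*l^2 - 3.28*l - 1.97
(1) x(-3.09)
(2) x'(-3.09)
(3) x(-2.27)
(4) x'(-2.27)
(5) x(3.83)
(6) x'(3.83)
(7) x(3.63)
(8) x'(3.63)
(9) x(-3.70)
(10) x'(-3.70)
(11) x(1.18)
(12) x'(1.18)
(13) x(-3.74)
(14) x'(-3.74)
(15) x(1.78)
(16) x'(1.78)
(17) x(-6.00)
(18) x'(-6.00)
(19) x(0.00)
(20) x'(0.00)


(1) = 95.27
(2) = -97.25
(3) = 35.34
(4) = -51.41
(5) = -242.08
(6) = -176.48
(7) = -208.51
(8) = -159.35
(9) = 167.51
(10) = -140.97
(11) = -14.38
(12) = -21.21
(13) = 173.21
(14) = -144.13
(15) = -33.19
(16) = -42.79
(17) = 743.93
(18) = -379.73
(19) = -3.73
(20) = -1.97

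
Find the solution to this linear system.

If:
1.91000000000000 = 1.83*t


Then:
t = 1.04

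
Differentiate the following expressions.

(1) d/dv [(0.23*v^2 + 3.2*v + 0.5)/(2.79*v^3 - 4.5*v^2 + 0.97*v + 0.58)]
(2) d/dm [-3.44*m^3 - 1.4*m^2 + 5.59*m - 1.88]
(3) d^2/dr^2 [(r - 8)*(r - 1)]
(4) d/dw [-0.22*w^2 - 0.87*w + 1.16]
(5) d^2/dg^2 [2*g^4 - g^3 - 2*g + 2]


(1) = (-0.6417*v^4 - 17.856*v^3 + 10.4381*v^2 + 4.7668*v + 1.371)/(7.7841*v^6 - 25.11*v^5 + 25.6626*v^4 - 5.4936*v^3 - 4.2791*v^2 + 1.1252*v + 0.3364)
(2) = -10.32*m^2 - 2.8*m + 5.59
(3) = 2
(4) = -0.44*w - 0.87
(5) = 6*g*(4*g - 1)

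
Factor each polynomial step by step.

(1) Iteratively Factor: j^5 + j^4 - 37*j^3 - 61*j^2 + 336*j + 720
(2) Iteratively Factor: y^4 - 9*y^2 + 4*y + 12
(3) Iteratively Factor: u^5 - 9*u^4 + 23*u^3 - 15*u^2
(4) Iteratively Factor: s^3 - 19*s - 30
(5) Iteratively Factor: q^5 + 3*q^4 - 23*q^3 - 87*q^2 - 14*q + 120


(1) = (j - 5)*(j^4 + 6*j^3 - 7*j^2 - 96*j - 144) = (j - 5)*(j - 4)*(j^3 + 10*j^2 + 33*j + 36) = (j - 5)*(j - 4)*(j + 3)*(j^2 + 7*j + 12) = (j - 5)*(j - 4)*(j + 3)*(j + 4)*(j + 3)
(2) = (y - 2)*(y^3 + 2*y^2 - 5*y - 6) = (y - 2)*(y + 1)*(y^2 + y - 6) = (y - 2)*(y + 1)*(y + 3)*(y - 2)
(3) = (u - 3)*(u^4 - 6*u^3 + 5*u^2) = (u - 5)*(u - 3)*(u^3 - u^2) = u*(u - 5)*(u - 3)*(u^2 - u) = u*(u - 5)*(u - 3)*(u - 1)*(u)
(4) = (s + 3)*(s^2 - 3*s - 10) = (s + 2)*(s + 3)*(s - 5)
(5) = (q + 3)*(q^4 - 23*q^2 - 18*q + 40) = (q - 1)*(q + 3)*(q^3 + q^2 - 22*q - 40) = (q - 5)*(q - 1)*(q + 3)*(q^2 + 6*q + 8) = (q - 5)*(q - 1)*(q + 3)*(q + 4)*(q + 2)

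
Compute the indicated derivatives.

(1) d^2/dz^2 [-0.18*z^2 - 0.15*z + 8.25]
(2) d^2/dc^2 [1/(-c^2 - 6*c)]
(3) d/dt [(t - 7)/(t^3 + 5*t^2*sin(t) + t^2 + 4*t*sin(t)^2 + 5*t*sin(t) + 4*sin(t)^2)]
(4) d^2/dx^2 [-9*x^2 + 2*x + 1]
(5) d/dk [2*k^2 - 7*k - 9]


(1) = -0.360000000000000
(2) = 2*(c*(c + 6) - 4*(c + 3)^2)/(c^3*(c + 6)^3)
(3) = (-5*t^3*cos(t) - 2*t^3 - 5*t^2*sin(t) - 4*t^2*sin(2*t) + 30*t^2*cos(t) + 20*t^2 + 70*t*sin(t) + 24*t*sin(2*t) + 35*t*cos(t) + 14*t + 35*sin(t) + 28*sin(2*t) - 16*cos(2*t) + 16)/((t + 1)^2*(t + sin(t))^2*(t + 4*sin(t))^2)
(4) = -18
(5) = 4*k - 7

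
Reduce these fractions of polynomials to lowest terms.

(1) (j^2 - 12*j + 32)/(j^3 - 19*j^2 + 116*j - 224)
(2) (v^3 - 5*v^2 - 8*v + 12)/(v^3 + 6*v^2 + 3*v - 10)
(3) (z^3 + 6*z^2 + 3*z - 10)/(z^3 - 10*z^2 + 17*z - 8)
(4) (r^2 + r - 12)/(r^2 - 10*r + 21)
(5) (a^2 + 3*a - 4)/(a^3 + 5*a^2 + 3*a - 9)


(1) = 1/(j - 7)
(2) = (v - 6)/(v + 5)
(3) = (z^2 + 7*z + 10)/(z^2 - 9*z + 8)
(4) = (r + 4)/(r - 7)
(5) = (a + 4)/(a^2 + 6*a + 9)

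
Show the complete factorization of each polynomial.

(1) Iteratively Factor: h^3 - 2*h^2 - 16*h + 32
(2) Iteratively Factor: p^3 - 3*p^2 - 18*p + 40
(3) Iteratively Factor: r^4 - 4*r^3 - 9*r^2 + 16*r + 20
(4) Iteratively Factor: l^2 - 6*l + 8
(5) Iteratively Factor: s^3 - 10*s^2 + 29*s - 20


(1) = (h - 2)*(h^2 - 16) = (h - 4)*(h - 2)*(h + 4)
(2) = (p - 2)*(p^2 - p - 20) = (p - 5)*(p - 2)*(p + 4)
(3) = (r + 1)*(r^3 - 5*r^2 - 4*r + 20) = (r - 5)*(r + 1)*(r^2 - 4) = (r - 5)*(r - 2)*(r + 1)*(r + 2)
(4) = (l - 2)*(l - 4)
(5) = (s - 5)*(s^2 - 5*s + 4) = (s - 5)*(s - 4)*(s - 1)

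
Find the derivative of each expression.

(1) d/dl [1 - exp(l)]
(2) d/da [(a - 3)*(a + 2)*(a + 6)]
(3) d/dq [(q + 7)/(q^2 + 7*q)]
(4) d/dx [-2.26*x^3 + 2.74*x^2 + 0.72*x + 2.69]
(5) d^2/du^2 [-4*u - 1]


(1) = -exp(l)
(2) = 3*a^2 + 10*a - 12
(3) = -1/q^2
(4) = -6.78*x^2 + 5.48*x + 0.72
(5) = 0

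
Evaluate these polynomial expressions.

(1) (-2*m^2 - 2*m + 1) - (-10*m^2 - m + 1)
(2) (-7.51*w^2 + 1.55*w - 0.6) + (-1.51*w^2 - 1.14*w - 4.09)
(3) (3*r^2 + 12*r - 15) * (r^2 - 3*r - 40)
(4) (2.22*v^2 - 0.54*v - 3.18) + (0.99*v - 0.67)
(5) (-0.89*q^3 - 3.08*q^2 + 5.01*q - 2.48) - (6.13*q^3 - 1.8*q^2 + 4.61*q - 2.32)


(1) = 8*m^2 - m
(2) = -9.02*w^2 + 0.41*w - 4.69
(3) = 3*r^4 + 3*r^3 - 171*r^2 - 435*r + 600
(4) = 2.22*v^2 + 0.45*v - 3.85
(5) = -7.02*q^3 - 1.28*q^2 + 0.4*q - 0.16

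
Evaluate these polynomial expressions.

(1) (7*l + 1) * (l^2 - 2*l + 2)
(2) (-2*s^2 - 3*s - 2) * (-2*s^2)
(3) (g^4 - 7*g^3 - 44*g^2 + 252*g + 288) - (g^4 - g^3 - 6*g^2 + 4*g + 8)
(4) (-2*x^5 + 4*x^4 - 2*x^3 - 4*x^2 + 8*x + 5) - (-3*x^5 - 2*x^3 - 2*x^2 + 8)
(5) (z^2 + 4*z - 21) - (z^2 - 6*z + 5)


(1) = 7*l^3 - 13*l^2 + 12*l + 2
(2) = 4*s^4 + 6*s^3 + 4*s^2
(3) = -6*g^3 - 38*g^2 + 248*g + 280
(4) = x^5 + 4*x^4 - 2*x^2 + 8*x - 3
(5) = 10*z - 26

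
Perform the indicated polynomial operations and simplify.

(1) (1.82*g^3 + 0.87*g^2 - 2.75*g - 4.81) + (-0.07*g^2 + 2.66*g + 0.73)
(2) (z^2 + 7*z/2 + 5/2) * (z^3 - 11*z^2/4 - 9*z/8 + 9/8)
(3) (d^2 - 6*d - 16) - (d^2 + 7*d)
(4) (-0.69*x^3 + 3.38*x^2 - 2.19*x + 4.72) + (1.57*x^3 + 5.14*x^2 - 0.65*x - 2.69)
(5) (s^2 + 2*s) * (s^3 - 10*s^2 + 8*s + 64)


(1) = 1.82*g^3 + 0.8*g^2 - 0.09*g - 4.08
(2) = z^5 + 3*z^4/4 - 33*z^3/4 - 155*z^2/16 + 9*z/8 + 45/16
(3) = -13*d - 16
(4) = 0.88*x^3 + 8.52*x^2 - 2.84*x + 2.03
(5) = s^5 - 8*s^4 - 12*s^3 + 80*s^2 + 128*s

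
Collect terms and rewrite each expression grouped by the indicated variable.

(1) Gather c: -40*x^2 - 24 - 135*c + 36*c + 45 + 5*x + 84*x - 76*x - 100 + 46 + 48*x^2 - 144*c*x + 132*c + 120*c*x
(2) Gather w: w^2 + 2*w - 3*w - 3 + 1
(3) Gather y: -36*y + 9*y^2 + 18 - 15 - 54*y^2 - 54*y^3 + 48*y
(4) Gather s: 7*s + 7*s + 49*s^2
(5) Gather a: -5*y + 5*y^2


(1) = c*(33 - 24*x) + 8*x^2 + 13*x - 33
(2) = w^2 - w - 2
(3) = -54*y^3 - 45*y^2 + 12*y + 3
(4) = 49*s^2 + 14*s
(5) = 5*y^2 - 5*y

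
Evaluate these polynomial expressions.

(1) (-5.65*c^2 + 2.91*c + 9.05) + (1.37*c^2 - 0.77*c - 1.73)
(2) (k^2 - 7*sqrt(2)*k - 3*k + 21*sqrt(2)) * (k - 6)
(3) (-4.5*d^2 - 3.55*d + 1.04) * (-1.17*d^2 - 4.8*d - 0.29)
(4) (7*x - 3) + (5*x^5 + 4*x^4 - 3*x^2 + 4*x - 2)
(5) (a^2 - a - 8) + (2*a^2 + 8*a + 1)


(1) = -4.28*c^2 + 2.14*c + 7.32
(2) = k^3 - 7*sqrt(2)*k^2 - 9*k^2 + 18*k + 63*sqrt(2)*k - 126*sqrt(2)
(3) = 5.265*d^4 + 25.7535*d^3 + 17.1282*d^2 - 3.9625*d - 0.3016
(4) = 5*x^5 + 4*x^4 - 3*x^2 + 11*x - 5
(5) = 3*a^2 + 7*a - 7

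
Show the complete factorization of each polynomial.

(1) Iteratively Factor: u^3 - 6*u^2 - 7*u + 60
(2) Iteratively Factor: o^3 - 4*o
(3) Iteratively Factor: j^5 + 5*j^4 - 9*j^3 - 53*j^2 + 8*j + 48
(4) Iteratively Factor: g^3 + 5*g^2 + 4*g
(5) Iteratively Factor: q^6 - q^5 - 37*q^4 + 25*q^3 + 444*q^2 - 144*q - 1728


(1) = (u - 4)*(u^2 - 2*u - 15) = (u - 5)*(u - 4)*(u + 3)
(2) = (o - 2)*(o^2 + 2*o) = o*(o - 2)*(o + 2)
(3) = (j + 4)*(j^4 + j^3 - 13*j^2 - j + 12) = (j - 1)*(j + 4)*(j^3 + 2*j^2 - 11*j - 12) = (j - 1)*(j + 1)*(j + 4)*(j^2 + j - 12) = (j - 3)*(j - 1)*(j + 1)*(j + 4)*(j + 4)
(4) = (g + 4)*(g^2 + g) = g*(g + 4)*(g + 1)
(5) = (q - 4)*(q^5 + 3*q^4 - 25*q^3 - 75*q^2 + 144*q + 432) = (q - 4)*(q + 3)*(q^4 - 25*q^2 + 144) = (q - 4)^2*(q + 3)*(q^3 + 4*q^2 - 9*q - 36) = (q - 4)^2*(q + 3)*(q + 4)*(q^2 - 9) = (q - 4)^2*(q - 3)*(q + 3)*(q + 4)*(q + 3)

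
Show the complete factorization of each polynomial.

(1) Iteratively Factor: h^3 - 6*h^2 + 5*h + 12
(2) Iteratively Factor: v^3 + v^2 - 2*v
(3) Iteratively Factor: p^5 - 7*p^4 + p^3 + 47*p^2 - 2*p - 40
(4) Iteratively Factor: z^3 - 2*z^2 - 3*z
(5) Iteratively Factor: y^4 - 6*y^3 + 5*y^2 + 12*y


(1) = (h - 4)*(h^2 - 2*h - 3) = (h - 4)*(h + 1)*(h - 3)
(2) = (v - 1)*(v^2 + 2*v) = v*(v - 1)*(v + 2)
(3) = (p + 1)*(p^4 - 8*p^3 + 9*p^2 + 38*p - 40) = (p - 4)*(p + 1)*(p^3 - 4*p^2 - 7*p + 10) = (p - 4)*(p + 1)*(p + 2)*(p^2 - 6*p + 5) = (p - 5)*(p - 4)*(p + 1)*(p + 2)*(p - 1)
(4) = (z + 1)*(z^2 - 3*z) = (z - 3)*(z + 1)*(z)
(5) = (y - 3)*(y^3 - 3*y^2 - 4*y) = (y - 3)*(y + 1)*(y^2 - 4*y) = (y - 4)*(y - 3)*(y + 1)*(y)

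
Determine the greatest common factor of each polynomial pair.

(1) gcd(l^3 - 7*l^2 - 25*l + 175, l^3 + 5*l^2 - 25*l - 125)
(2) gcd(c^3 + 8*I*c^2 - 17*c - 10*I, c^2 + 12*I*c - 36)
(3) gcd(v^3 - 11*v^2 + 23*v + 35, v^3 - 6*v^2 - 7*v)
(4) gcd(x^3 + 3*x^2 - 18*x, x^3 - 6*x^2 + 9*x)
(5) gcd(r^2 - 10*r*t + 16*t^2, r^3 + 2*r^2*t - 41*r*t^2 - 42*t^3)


(1) = gcd((l - 7)*(l - 5)*(l + 5), (l - 5)*(l + 5)^2) = l^2 - 25
(2) = gcd((c + I)*(c + 2*I)*(c + 5*I), (c + 6*I)^2) = 1
(3) = gcd((v - 7)*(v - 5)*(v + 1), v*(v - 7)*(v + 1)) = v^2 - 6*v - 7
(4) = gcd(x*(x - 3)*(x + 6), x*(x - 3)^2) = x^2 - 3*x
(5) = gcd((r - 8*t)*(r - 2*t), (r - 6*t)*(r + t)*(r + 7*t)) = 1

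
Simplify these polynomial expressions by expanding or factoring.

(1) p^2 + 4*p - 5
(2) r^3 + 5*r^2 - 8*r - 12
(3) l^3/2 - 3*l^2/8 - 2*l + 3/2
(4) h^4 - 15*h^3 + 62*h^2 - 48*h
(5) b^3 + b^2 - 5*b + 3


(1) = (p - 1)*(p + 5)
(2) = (r - 2)*(r + 1)*(r + 6)
(3) = (l/2 + 1)*(l - 2)*(l - 3/4)
(4) = h*(h - 8)*(h - 6)*(h - 1)
(5) = (b - 1)^2*(b + 3)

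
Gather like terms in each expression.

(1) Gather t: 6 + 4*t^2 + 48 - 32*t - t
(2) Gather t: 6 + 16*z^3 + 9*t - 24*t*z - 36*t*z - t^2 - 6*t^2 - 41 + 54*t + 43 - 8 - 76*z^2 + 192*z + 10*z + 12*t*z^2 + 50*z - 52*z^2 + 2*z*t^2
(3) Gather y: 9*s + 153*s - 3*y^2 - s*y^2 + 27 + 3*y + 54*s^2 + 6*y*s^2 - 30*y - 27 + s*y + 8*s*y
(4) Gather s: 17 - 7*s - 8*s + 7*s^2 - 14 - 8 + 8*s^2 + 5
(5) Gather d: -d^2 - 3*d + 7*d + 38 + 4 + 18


(1) = 4*t^2 - 33*t + 54
(2) = t^2*(2*z - 7) + t*(12*z^2 - 60*z + 63) + 16*z^3 - 128*z^2 + 252*z
(3) = 54*s^2 + 162*s + y^2*(-s - 3) + y*(6*s^2 + 9*s - 27)
(4) = 15*s^2 - 15*s
(5) = -d^2 + 4*d + 60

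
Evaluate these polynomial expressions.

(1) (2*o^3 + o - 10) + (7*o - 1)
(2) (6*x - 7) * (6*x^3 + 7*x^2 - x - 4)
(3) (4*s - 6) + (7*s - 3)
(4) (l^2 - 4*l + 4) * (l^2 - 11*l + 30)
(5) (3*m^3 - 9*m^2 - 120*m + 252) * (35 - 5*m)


(1) = 2*o^3 + 8*o - 11
(2) = 36*x^4 - 55*x^2 - 17*x + 28
(3) = 11*s - 9
(4) = l^4 - 15*l^3 + 78*l^2 - 164*l + 120
(5) = -15*m^4 + 150*m^3 + 285*m^2 - 5460*m + 8820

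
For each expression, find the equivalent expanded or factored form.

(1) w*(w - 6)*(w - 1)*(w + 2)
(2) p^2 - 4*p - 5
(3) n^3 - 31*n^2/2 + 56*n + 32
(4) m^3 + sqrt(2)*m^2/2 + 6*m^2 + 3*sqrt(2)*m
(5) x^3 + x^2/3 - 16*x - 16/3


(1) = w^4 - 5*w^3 - 8*w^2 + 12*w
(2) = (p - 5)*(p + 1)
(3) = (n - 8)^2*(n + 1/2)
(4) = m*(m + 6)*(m + sqrt(2)/2)
(5) = (x - 4)*(x + 1/3)*(x + 4)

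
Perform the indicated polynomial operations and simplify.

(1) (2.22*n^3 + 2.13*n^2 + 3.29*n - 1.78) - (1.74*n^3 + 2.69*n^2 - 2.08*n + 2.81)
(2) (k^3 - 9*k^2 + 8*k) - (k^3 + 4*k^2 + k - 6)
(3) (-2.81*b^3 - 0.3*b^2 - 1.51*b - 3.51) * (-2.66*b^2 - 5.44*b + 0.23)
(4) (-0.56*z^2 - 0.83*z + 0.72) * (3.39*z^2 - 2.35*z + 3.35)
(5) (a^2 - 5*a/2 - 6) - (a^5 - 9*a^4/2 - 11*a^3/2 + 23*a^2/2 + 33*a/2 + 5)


(1) = 0.48*n^3 - 0.56*n^2 + 5.37*n - 4.59
(2) = -13*k^2 + 7*k + 6
(3) = 7.4746*b^5 + 16.0844*b^4 + 5.0023*b^3 + 17.482*b^2 + 18.7471*b - 0.8073
(4) = -1.8984*z^4 - 1.4977*z^3 + 2.5153*z^2 - 4.4725*z + 2.412
(5) = -a^5 + 9*a^4/2 + 11*a^3/2 - 21*a^2/2 - 19*a - 11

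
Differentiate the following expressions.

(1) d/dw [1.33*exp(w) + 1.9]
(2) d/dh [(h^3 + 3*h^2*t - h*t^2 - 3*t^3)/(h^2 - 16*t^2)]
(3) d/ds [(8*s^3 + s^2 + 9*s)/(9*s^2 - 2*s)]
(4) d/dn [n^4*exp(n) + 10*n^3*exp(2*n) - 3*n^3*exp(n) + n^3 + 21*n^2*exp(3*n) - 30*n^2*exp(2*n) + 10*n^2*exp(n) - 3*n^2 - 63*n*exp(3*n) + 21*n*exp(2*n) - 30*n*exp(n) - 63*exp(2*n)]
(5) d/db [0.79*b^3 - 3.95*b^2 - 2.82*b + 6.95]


(1) = 1.33*exp(w)
(2) = (h^4 - 47*h^2*t^2 - 90*h*t^3 + 16*t^4)/(h^4 - 32*h^2*t^2 + 256*t^4)
(3) = (72*s^2 - 32*s - 83)/(81*s^2 - 36*s + 4)
(4) = n^4*exp(n) + 20*n^3*exp(2*n) + n^3*exp(n) + 63*n^2*exp(3*n) - 30*n^2*exp(2*n) + n^2*exp(n) + 3*n^2 - 147*n*exp(3*n) - 18*n*exp(2*n) - 10*n*exp(n) - 6*n - 63*exp(3*n) - 105*exp(2*n) - 30*exp(n)
(5) = 2.37*b^2 - 7.9*b - 2.82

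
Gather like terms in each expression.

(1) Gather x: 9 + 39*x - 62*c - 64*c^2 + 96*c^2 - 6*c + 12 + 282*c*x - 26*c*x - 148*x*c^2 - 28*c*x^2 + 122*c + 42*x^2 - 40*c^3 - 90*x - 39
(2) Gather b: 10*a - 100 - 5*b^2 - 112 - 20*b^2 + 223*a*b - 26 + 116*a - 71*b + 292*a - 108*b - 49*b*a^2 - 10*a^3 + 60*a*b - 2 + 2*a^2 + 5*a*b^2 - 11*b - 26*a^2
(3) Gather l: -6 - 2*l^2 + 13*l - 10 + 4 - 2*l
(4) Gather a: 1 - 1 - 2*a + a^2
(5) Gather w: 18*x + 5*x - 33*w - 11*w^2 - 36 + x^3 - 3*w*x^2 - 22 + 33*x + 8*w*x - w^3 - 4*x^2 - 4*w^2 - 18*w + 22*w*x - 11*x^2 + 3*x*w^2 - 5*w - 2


(1) = -40*c^3 + 32*c^2 + 54*c + x^2*(42 - 28*c) + x*(-148*c^2 + 256*c - 51) - 18
(2) = -10*a^3 - 24*a^2 + 418*a + b^2*(5*a - 25) + b*(-49*a^2 + 283*a - 190) - 240
(3) = -2*l^2 + 11*l - 12
(4) = a^2 - 2*a
(5) = -w^3 + w^2*(3*x - 15) + w*(-3*x^2 + 30*x - 56) + x^3 - 15*x^2 + 56*x - 60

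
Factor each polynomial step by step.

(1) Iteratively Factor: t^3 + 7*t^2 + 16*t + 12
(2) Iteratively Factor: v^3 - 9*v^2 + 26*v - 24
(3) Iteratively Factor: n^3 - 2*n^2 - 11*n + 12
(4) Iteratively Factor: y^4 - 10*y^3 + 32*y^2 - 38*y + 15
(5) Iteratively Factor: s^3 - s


(1) = (t + 2)*(t^2 + 5*t + 6) = (t + 2)^2*(t + 3)
(2) = (v - 3)*(v^2 - 6*v + 8) = (v - 4)*(v - 3)*(v - 2)
(3) = (n - 1)*(n^2 - n - 12) = (n - 4)*(n - 1)*(n + 3)
(4) = (y - 3)*(y^3 - 7*y^2 + 11*y - 5) = (y - 3)*(y - 1)*(y^2 - 6*y + 5) = (y - 3)*(y - 1)^2*(y - 5)
(5) = (s)*(s^2 - 1) = s*(s + 1)*(s - 1)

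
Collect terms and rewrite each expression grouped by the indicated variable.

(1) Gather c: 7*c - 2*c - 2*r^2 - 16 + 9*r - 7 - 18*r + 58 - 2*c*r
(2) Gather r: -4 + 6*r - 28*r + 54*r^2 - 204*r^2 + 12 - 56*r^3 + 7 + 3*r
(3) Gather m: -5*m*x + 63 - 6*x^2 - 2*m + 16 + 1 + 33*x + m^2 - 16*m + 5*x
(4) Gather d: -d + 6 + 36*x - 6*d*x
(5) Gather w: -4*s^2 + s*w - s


(1) = c*(5 - 2*r) - 2*r^2 - 9*r + 35
(2) = -56*r^3 - 150*r^2 - 19*r + 15
(3) = m^2 + m*(-5*x - 18) - 6*x^2 + 38*x + 80
(4) = d*(-6*x - 1) + 36*x + 6
(5) = -4*s^2 + s*w - s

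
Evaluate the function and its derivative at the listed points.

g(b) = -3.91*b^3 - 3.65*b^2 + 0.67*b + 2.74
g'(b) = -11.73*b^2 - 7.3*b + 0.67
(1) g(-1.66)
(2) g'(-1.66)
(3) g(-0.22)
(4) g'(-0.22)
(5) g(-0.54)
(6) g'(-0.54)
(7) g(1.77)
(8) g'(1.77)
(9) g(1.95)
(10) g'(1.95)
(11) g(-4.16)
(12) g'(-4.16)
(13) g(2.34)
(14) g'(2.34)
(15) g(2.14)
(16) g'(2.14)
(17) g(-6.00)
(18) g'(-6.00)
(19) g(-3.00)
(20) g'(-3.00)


(1) = 9.46
(2) = -19.54
(3) = 2.46
(4) = 1.71
(5) = 1.93
(6) = 1.19
(7) = -29.19
(8) = -49.00
(9) = -38.82
(10) = -58.17
(11) = 218.27
(12) = -171.96
(13) = -65.78
(14) = -80.64
(15) = -50.86
(16) = -68.67
(17) = 711.88
(18) = -377.81
(19) = 73.45
(20) = -83.00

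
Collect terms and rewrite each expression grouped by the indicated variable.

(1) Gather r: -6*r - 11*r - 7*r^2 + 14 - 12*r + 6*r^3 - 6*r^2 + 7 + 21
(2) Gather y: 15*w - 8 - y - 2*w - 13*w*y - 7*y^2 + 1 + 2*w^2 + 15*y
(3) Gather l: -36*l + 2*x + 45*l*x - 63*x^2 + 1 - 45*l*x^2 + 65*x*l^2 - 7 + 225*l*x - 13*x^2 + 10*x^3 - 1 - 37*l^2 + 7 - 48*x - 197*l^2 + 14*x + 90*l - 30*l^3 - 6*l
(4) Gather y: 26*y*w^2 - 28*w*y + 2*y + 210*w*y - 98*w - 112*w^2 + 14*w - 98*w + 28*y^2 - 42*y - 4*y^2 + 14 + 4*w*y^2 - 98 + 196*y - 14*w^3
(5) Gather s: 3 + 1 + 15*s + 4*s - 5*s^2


(1) = 6*r^3 - 13*r^2 - 29*r + 42
(2) = 2*w^2 + 13*w - 7*y^2 + y*(14 - 13*w) - 7
(3) = -30*l^3 + l^2*(65*x - 234) + l*(-45*x^2 + 270*x + 48) + 10*x^3 - 76*x^2 - 32*x
(4) = -14*w^3 - 112*w^2 - 182*w + y^2*(4*w + 24) + y*(26*w^2 + 182*w + 156) - 84
(5) = -5*s^2 + 19*s + 4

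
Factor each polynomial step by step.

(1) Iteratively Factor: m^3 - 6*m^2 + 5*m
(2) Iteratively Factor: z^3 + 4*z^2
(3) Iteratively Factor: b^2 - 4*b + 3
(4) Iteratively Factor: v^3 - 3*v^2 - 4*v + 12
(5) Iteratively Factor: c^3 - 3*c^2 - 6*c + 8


(1) = (m)*(m^2 - 6*m + 5) = m*(m - 5)*(m - 1)
(2) = (z)*(z^2 + 4*z) = z^2*(z + 4)
(3) = (b - 3)*(b - 1)
(4) = (v - 3)*(v^2 - 4) = (v - 3)*(v + 2)*(v - 2)
(5) = (c + 2)*(c^2 - 5*c + 4) = (c - 4)*(c + 2)*(c - 1)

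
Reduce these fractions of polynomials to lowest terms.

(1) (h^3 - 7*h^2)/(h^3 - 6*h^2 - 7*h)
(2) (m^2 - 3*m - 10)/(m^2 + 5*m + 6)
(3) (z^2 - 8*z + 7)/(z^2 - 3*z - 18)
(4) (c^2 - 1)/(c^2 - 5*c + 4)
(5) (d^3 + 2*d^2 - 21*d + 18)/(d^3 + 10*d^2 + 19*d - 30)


(1) = h/(h + 1)
(2) = (m - 5)/(m + 3)
(3) = (z^2 - 8*z + 7)/(z^2 - 3*z - 18)
(4) = (c + 1)/(c - 4)
(5) = (d - 3)/(d + 5)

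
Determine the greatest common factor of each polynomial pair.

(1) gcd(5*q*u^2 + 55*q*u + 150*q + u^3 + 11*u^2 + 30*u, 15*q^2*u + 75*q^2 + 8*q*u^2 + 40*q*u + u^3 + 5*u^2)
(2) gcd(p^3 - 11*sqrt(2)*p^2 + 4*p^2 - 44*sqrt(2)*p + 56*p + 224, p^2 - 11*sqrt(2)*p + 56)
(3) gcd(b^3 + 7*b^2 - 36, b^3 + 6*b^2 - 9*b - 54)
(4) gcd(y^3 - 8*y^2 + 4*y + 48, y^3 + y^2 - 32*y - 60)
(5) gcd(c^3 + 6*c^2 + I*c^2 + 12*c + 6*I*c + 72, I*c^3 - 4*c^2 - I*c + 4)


(1) = 5*q*u + 25*q + u^2 + 5*u
(2) = gcd((p + 4)*(p - 7*sqrt(2))*(p - 4*sqrt(2)), (p - 7*sqrt(2))*(p - 4*sqrt(2))) = p^2 - 11*sqrt(2)*p + 56
(3) = gcd((b - 2)*(b + 3)*(b + 6), (b - 3)*(b + 3)*(b + 6)) = b^2 + 9*b + 18
(4) = gcd((y - 6)*(y - 4)*(y + 2), (y - 6)*(y + 2)*(y + 5)) = y^2 - 4*y - 12
(5) = c + 4*I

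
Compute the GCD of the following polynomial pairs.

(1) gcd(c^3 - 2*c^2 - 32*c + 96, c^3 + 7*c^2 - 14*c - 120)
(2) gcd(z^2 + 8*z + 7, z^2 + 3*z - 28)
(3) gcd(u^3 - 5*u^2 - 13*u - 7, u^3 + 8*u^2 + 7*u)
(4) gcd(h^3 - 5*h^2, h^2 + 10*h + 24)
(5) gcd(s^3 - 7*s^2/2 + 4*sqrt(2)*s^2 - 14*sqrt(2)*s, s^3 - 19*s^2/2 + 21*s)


(1) = gcd((c - 4)^2*(c + 6), (c - 4)*(c + 5)*(c + 6)) = c^2 + 2*c - 24
(2) = z + 7
(3) = u + 1
(4) = gcd(h^2*(h - 5), (h + 4)*(h + 6)) = 1
(5) = gcd(s*(s - 7/2)*(s + 4*sqrt(2)), s*(s - 6)*(s - 7/2)) = s^2 - 7*s/2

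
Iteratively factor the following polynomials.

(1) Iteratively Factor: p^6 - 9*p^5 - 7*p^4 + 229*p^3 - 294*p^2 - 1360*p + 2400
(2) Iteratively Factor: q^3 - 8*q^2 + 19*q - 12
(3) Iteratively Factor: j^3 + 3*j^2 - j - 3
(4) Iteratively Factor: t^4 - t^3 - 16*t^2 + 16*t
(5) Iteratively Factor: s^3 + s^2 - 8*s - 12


(1) = (p - 5)*(p^5 - 4*p^4 - 27*p^3 + 94*p^2 + 176*p - 480) = (p - 5)*(p + 3)*(p^4 - 7*p^3 - 6*p^2 + 112*p - 160) = (p - 5)^2*(p + 3)*(p^3 - 2*p^2 - 16*p + 32) = (p - 5)^2*(p - 2)*(p + 3)*(p^2 - 16) = (p - 5)^2*(p - 2)*(p + 3)*(p + 4)*(p - 4)
(2) = (q - 1)*(q^2 - 7*q + 12) = (q - 3)*(q - 1)*(q - 4)
(3) = (j + 3)*(j^2 - 1) = (j - 1)*(j + 3)*(j + 1)
(4) = (t + 4)*(t^3 - 5*t^2 + 4*t) = t*(t + 4)*(t^2 - 5*t + 4) = t*(t - 4)*(t + 4)*(t - 1)
(5) = (s - 3)*(s^2 + 4*s + 4) = (s - 3)*(s + 2)*(s + 2)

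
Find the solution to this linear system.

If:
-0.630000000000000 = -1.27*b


Then:
b = 0.50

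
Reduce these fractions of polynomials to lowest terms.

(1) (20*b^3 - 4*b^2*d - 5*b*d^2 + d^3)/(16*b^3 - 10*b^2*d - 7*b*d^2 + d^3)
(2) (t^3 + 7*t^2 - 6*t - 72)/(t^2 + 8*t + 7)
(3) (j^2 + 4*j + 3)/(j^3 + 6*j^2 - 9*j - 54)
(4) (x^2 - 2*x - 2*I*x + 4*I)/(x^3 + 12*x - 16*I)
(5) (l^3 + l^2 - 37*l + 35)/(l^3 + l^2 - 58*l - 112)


(1) = (10*b^2 - 7*b*d + d^2)/(8*b^2 - 9*b*d + d^2)
(2) = (t^3 + 7*t^2 - 6*t - 72)/(t^2 + 8*t + 7)
(3) = (j + 1)/(j^2 + 3*j - 18)
(4) = (x - 2)/(x^2 + 2*I*x + 8)
(5) = (l^2 - 6*l + 5)/(l^2 - 6*l - 16)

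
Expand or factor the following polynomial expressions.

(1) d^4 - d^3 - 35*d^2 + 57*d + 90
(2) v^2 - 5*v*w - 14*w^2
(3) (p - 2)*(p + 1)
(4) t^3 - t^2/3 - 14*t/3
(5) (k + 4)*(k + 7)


(1) = (d - 5)*(d - 3)*(d + 1)*(d + 6)
(2) = (v - 7*w)*(v + 2*w)
(3) = p^2 - p - 2
(4) = t*(t - 7/3)*(t + 2)
(5) = k^2 + 11*k + 28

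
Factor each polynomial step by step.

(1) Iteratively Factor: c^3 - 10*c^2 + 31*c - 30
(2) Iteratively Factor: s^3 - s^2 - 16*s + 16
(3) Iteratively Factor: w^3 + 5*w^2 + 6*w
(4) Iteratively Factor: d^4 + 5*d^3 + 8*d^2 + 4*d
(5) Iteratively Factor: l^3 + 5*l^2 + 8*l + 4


(1) = (c - 5)*(c^2 - 5*c + 6) = (c - 5)*(c - 3)*(c - 2)
(2) = (s + 4)*(s^2 - 5*s + 4) = (s - 1)*(s + 4)*(s - 4)
(3) = (w + 3)*(w^2 + 2*w) = (w + 2)*(w + 3)*(w)
(4) = (d + 1)*(d^3 + 4*d^2 + 4*d) = (d + 1)*(d + 2)*(d^2 + 2*d) = d*(d + 1)*(d + 2)*(d + 2)
(5) = (l + 2)*(l^2 + 3*l + 2) = (l + 1)*(l + 2)*(l + 2)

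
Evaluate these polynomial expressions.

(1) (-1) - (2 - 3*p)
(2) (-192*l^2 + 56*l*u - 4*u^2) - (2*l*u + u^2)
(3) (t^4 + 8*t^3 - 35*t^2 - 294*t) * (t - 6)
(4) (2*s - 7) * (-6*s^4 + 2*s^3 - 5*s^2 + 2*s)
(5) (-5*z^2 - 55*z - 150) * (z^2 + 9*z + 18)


(1) = 3*p - 3
(2) = -192*l^2 + 54*l*u - 5*u^2
(3) = t^5 + 2*t^4 - 83*t^3 - 84*t^2 + 1764*t
(4) = -12*s^5 + 46*s^4 - 24*s^3 + 39*s^2 - 14*s
(5) = -5*z^4 - 100*z^3 - 735*z^2 - 2340*z - 2700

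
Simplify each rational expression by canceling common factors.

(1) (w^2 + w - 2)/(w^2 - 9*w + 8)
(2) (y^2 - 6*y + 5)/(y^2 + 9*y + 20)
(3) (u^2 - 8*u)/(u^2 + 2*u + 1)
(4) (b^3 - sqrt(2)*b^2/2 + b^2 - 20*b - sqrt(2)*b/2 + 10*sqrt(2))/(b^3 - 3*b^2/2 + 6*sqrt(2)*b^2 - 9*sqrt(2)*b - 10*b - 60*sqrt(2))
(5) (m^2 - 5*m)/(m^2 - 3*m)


(1) = (w + 2)/(w - 8)
(2) = (y^2 - 6*y + 5)/(y^2 + 9*y + 20)
(3) = (u^2 - 8*u)/(u^2 + 2*u + 1)
(4) = (4*b^2 + b*(20 - 2*sqrt(2)) - 10*sqrt(2))/(4*b^2 + b*(10 + 24*sqrt(2)) + 60*sqrt(2))
(5) = (m - 5)/(m - 3)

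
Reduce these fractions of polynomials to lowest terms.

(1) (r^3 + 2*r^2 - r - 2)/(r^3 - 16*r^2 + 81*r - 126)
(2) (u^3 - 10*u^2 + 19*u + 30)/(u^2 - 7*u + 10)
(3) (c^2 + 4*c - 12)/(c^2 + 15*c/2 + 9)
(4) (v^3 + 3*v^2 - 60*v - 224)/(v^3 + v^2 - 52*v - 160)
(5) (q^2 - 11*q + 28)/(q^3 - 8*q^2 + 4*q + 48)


(1) = (r^3 + 2*r^2 - r - 2)/(r^3 - 16*r^2 + 81*r - 126)
(2) = (u^2 - 5*u - 6)/(u - 2)
(3) = (2*c - 4)/(2*c + 3)
(4) = (v + 7)/(v + 5)
(5) = (q - 7)/(q^2 - 4*q - 12)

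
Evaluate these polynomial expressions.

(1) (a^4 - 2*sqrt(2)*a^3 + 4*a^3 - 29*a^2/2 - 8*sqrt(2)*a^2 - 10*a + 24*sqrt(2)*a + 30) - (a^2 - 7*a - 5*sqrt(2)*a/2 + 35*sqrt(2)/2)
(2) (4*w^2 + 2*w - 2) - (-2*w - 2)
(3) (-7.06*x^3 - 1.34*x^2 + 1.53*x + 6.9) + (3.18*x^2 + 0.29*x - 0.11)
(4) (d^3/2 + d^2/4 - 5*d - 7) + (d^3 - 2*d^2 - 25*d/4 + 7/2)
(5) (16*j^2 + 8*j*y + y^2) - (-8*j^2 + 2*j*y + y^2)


(1) = a^4 - 2*sqrt(2)*a^3 + 4*a^3 - 31*a^2/2 - 8*sqrt(2)*a^2 - 3*a + 53*sqrt(2)*a/2 - 35*sqrt(2)/2 + 30
(2) = 4*w^2 + 4*w
(3) = -7.06*x^3 + 1.84*x^2 + 1.82*x + 6.79
(4) = 3*d^3/2 - 7*d^2/4 - 45*d/4 - 7/2
(5) = 24*j^2 + 6*j*y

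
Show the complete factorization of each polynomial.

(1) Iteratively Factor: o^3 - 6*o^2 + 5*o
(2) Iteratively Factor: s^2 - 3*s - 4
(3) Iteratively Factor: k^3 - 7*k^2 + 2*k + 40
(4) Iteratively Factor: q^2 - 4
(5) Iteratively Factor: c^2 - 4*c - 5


(1) = (o)*(o^2 - 6*o + 5) = o*(o - 1)*(o - 5)
(2) = (s + 1)*(s - 4)
(3) = (k - 5)*(k^2 - 2*k - 8) = (k - 5)*(k + 2)*(k - 4)
(4) = (q + 2)*(q - 2)
(5) = (c - 5)*(c + 1)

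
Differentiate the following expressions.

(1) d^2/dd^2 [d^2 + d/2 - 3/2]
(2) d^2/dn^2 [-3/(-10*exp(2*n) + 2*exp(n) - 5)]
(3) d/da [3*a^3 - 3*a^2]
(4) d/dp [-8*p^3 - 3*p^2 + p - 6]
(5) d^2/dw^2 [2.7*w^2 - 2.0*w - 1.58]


(1) = 2
(2) = 6*((1 - 20*exp(n))*(10*exp(2*n) - 2*exp(n) + 5) + 4*(10*exp(n) - 1)^2*exp(n))*exp(n)/(10*exp(2*n) - 2*exp(n) + 5)^3
(3) = 3*a*(3*a - 2)
(4) = -24*p^2 - 6*p + 1
(5) = 5.40000000000000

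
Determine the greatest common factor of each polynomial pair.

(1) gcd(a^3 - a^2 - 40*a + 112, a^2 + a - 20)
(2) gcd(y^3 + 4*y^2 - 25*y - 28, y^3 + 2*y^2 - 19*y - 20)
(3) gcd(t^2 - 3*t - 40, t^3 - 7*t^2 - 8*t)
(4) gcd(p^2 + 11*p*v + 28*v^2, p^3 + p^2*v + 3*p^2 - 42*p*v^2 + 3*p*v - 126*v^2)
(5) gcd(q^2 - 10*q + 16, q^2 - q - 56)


(1) = gcd((a - 4)^2*(a + 7), (a - 4)*(a + 5)) = a - 4
(2) = y^2 - 3*y - 4
(3) = gcd((t - 8)*(t + 5), t*(t - 8)*(t + 1)) = t - 8
(4) = p + 7*v
(5) = q - 8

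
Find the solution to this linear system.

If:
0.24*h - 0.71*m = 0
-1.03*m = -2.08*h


Then:
h = 0.00
m = 0.00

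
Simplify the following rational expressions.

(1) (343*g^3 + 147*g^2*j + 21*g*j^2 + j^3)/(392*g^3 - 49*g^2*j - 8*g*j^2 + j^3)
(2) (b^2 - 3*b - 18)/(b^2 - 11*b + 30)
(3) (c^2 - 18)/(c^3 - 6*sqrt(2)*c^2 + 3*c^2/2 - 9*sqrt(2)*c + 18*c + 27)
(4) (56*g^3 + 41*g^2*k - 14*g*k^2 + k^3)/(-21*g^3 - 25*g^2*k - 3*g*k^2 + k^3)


(1) = (49*g^2 + 14*g*j + j^2)/(56*g^2 - 15*g*j + j^2)
(2) = (b + 3)/(b - 5)
(3) = (2*c + 6*sqrt(2))/(2*c^2 + c*(3 - 6*sqrt(2)) - 9*sqrt(2))
(4) = (-8*g + k)/(3*g + k)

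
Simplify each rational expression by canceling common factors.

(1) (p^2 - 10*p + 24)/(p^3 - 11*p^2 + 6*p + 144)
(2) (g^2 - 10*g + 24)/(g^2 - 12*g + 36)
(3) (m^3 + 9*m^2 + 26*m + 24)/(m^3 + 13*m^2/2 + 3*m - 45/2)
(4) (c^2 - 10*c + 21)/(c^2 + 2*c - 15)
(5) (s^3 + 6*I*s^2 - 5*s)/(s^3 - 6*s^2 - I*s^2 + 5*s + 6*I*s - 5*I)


(1) = (p - 4)/(p^2 - 5*p - 24)
(2) = (g - 4)/(g - 6)
(3) = (2*m^2 + 12*m + 16)/(2*m^2 + 7*m - 15)
(4) = (c - 7)/(c + 5)
(5) = (s^3 + 6*I*s^2 - 5*s)/(s^3 + s^2*(-6 - I) + s*(5 + 6*I) - 5*I)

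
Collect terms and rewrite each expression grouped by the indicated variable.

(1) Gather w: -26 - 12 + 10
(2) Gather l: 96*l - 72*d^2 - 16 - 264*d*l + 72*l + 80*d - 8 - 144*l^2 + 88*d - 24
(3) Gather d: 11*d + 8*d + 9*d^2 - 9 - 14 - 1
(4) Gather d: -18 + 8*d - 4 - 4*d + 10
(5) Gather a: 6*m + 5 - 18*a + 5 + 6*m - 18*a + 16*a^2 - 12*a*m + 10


(1) = -28
(2) = -72*d^2 + 168*d - 144*l^2 + l*(168 - 264*d) - 48
(3) = 9*d^2 + 19*d - 24
(4) = 4*d - 12
(5) = 16*a^2 + a*(-12*m - 36) + 12*m + 20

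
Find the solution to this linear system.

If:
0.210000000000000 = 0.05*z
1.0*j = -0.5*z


Then:
j = -2.10
z = 4.20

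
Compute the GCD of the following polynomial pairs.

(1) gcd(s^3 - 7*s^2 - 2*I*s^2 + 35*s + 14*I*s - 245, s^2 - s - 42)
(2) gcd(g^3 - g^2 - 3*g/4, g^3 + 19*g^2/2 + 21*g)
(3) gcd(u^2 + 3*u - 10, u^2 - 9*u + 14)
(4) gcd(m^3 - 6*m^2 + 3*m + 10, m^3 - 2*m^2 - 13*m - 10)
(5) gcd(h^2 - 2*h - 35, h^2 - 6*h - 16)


(1) = gcd((s - 7)*(s - 7*I)*(s + 5*I), (s - 7)*(s + 6)) = s - 7
(2) = gcd(g*(g - 3/2)*(g + 1/2), g*(g + 7/2)*(g + 6)) = g
(3) = u - 2
(4) = gcd((m - 5)*(m - 2)*(m + 1), (m - 5)*(m + 1)*(m + 2)) = m^2 - 4*m - 5
(5) = gcd((h - 7)*(h + 5), (h - 8)*(h + 2)) = 1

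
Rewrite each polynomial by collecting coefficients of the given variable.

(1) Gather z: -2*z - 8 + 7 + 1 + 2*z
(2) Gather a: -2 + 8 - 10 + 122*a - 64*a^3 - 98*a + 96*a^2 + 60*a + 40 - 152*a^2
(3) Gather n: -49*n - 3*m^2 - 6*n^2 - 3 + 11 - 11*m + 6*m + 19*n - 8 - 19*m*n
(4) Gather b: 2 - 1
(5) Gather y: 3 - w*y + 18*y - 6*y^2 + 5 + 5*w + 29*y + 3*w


(1) = 0
(2) = -64*a^3 - 56*a^2 + 84*a + 36
(3) = -3*m^2 - 5*m - 6*n^2 + n*(-19*m - 30)
(4) = 1
(5) = 8*w - 6*y^2 + y*(47 - w) + 8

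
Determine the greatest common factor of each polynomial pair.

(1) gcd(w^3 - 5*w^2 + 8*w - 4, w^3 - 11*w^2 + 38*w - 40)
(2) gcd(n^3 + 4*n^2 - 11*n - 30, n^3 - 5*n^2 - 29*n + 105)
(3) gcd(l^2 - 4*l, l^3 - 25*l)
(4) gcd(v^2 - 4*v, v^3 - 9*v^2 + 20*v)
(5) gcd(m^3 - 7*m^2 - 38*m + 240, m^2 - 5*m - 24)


(1) = gcd((w - 2)^2*(w - 1), (w - 5)*(w - 4)*(w - 2)) = w - 2
(2) = gcd((n - 3)*(n + 2)*(n + 5), (n - 7)*(n - 3)*(n + 5)) = n^2 + 2*n - 15
(3) = l
(4) = v^2 - 4*v
(5) = m - 8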